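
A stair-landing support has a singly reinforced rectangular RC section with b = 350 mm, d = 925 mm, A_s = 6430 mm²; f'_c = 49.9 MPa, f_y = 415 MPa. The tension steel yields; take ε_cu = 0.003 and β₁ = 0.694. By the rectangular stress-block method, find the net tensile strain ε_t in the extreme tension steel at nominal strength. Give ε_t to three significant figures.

ε_t ≈ 0.00771

a = A_s f_y/(0.85 f'_c b) = 179.75 mm.
β₁ = 0.694, so c = a/β₁ = 179.75/0.694 = 259.01 mm.
From the linear strain diagram with ε_cu = 0.003: ε_t = 0.003 (d − c)/c = 0.003 × (925 − 259.01)/259.01 = 0.00771.
Since ε_t ≥ 0.005, the section is tension-controlled.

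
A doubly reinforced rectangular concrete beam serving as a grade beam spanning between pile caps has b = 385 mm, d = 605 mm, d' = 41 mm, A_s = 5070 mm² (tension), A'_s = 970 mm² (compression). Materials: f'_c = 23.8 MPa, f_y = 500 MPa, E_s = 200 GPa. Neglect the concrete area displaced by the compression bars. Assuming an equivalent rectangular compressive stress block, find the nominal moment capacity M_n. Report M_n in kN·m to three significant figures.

M_n ≈ 1240 kN·m

Assume both tension and compression steel yield.
Net tension couple steel: A_s − A'_s = 4100 mm².
a = (A_s − A'_s) f_y / (0.85 f'_c b) = 2050000/(0.85 × 23.8 × 385) = 263.21 mm.
c = a/β₁ = 263.21/0.85 = 309.66 mm; ε'_s = 0.003(c − d')/c = 0.0026 ≥ f_y/E_s = 0.0025, so compression steel does yield.
M_n = (A_s − A'_s) f_y (d − a/2) + A'_s f_y (d − d') = [2050000 × (605 − 131.605) + 485000 × (605 − 41)] × 10⁻⁶ = 970.46 + 273.54 = 1244.00 kN·m.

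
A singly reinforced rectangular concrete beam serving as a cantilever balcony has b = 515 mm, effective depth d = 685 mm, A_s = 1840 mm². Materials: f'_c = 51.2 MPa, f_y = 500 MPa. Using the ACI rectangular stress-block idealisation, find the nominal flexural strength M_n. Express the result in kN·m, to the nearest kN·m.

T = A_s f_y = 1840 × 500 = 920000 N = 920 kN.
From C = T: a = T/(0.85 f'_c b) = 920000/(0.85 × 51.2 × 515) = 41.05 mm.
M_n = T(d − a/2) = 920 kN × (685 − 20.525) mm = 611.32 kN·m.

M_n ≈ 611 kN·m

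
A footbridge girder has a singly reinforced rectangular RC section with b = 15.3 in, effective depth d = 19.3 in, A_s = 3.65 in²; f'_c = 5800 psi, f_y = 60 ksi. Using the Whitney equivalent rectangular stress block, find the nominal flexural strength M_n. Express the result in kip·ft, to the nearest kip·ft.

M_n ≈ 326 kip·ft

T = A_s f_y = 3.65 × 60 = 219 kips.
a = T/(0.85 f'_c b) = 219/(0.85 × 5.8 × 15.3) = 2.903 in.
M_n = T(d − a/2) = 219 × (19.3 − 1.4515) = 3908.8 kip·in = 3908.8/12 = 325.73 kip·ft.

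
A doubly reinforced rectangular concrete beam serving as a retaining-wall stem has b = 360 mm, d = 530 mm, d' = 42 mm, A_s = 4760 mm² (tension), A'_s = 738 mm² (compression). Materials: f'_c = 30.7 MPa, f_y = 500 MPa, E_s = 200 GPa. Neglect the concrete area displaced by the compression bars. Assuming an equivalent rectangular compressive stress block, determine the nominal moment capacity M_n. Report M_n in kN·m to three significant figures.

Assume both tension and compression steel yield.
Net tension couple steel: A_s − A'_s = 4022 mm².
a = (A_s − A'_s) f_y / (0.85 f'_c b) = 2011000/(0.85 × 30.7 × 360) = 214.07 mm.
c = a/β₁ = 214.07/0.831 = 257.61 mm; ε'_s = 0.003(c − d')/c = 0.0025 ≥ f_y/E_s = 0.0025, so compression steel does yield.
M_n = (A_s − A'_s) f_y (d − a/2) + A'_s f_y (d − d') = [2011000 × (530 − 107.035) + 369000 × (530 − 42)] × 10⁻⁶ = 850.58 + 180.07 = 1030.65 kN·m.

M_n ≈ 1030 kN·m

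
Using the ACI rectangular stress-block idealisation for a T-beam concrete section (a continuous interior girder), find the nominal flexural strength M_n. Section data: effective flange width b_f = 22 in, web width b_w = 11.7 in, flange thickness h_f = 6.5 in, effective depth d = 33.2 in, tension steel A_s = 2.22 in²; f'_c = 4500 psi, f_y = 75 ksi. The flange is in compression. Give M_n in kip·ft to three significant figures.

Tension: T = A_s f_y = 2.22 × 75 = 166.5 kips.
Try a within the flange: a = T/(0.85 f'_c b_f) = 166.5/(0.85 × 4.5 × 22) = 1.979 in.
Since a = 1.979 ≤ h_f = 6.5 in, the stress block lies entirely in the flange; analyse as a rectangular beam of width b_f.
M_n = T(d − a/2) = 166.5 × (33.2 − 0.9895) = 5363.0 kip·in.
M_n = 5363.0/12 = 446.92 kip·ft.

M_n ≈ 447 kip·ft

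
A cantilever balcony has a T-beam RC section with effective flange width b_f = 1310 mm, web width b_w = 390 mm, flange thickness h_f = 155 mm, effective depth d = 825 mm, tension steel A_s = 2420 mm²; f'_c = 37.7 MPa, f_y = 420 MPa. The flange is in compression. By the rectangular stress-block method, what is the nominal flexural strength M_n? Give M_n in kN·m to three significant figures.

M_n ≈ 826 kN·m

Tension: T = A_s f_y = 2420 × 420 = 1016400 N.
Try a within the flange: a = T/(0.85 f'_c b_f) = 1016400/(0.85 × 37.7 × 1310) = 24.21 mm.
Since a = 24.21 ≤ h_f = 155 mm, the stress block lies entirely in the flange; analyse as a rectangular beam of width b_f.
M_n = T(d − a/2) = 1016400 × (825 − 12.105) = 826.23 × 10⁶ N·mm.
M_n = 826.23 kN·m.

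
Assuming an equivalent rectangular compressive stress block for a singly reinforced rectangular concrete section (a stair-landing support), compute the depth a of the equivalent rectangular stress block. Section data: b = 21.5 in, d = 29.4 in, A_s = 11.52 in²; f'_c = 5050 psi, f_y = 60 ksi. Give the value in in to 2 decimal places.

a ≈ 7.49 in

T = A_s f_y = 11.52 × 60 = 691.2 kips.
a = T/(0.85 f'_c b) = 691.2/(0.85 × 5.05 × 21.5) = 7.49 in.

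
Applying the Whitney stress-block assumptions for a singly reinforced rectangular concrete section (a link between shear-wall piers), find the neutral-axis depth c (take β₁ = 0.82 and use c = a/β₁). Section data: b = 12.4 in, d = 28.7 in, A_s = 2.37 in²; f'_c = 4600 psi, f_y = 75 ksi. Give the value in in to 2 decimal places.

c ≈ 4.47 in

T = A_s f_y = 2.37 × 75 = 177.75 kips.
a = T/(0.85 f'_c b) = 177.75/(0.85 × 4.6 × 12.4) = 3.6662 in.
With β₁ = 0.82, c = a/β₁ = 3.6662/0.82 = 4.47 in.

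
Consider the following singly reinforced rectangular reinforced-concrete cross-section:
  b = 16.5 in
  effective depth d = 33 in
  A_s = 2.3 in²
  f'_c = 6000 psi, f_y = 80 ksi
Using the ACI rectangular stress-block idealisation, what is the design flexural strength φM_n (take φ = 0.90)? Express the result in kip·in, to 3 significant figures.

T = A_s f_y = 2.3 × 80 = 184 kips.
a = T/(0.85 f'_c b) = 184/(0.85 × 6 × 16.5) = 2.187 in.
M_n = T(d − a/2) = 184 × (33 − 1.0935) = 5870.8 kip·in.
φM_n = 0.90 × 5870.8 = 5283.7 kip·in.

φM_n ≈ 5280 kip·in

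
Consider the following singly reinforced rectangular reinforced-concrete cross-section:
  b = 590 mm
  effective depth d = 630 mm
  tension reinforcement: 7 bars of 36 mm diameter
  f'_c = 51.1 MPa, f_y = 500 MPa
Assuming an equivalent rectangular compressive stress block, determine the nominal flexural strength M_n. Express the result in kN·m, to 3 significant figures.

M_n ≈ 2000 kN·m

A_s = 7 × 1018 = 7126 mm².
T = A_s f_y = 7126 × 500 = 3563000 N = 3563 kN.
From C = T: a = T/(0.85 f'_c b) = 3563000/(0.85 × 51.1 × 590) = 139.03 mm.
M_n = T(d − a/2) = 3563 kN × (630 − 69.515) mm = 1997.01 kN·m.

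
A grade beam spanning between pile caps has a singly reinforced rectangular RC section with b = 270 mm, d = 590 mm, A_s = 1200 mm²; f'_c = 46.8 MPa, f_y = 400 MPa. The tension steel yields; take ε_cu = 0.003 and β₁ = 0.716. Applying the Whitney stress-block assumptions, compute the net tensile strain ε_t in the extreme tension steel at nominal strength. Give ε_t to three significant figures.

a = A_s f_y/(0.85 f'_c b) = 44.69 mm.
β₁ = 0.716, so c = a/β₁ = 44.69/0.716 = 62.42 mm.
From the linear strain diagram with ε_cu = 0.003: ε_t = 0.003 (d − c)/c = 0.003 × (590 − 62.42)/62.42 = 0.0254.
Since ε_t ≥ 0.005, the section is tension-controlled.

ε_t ≈ 0.0254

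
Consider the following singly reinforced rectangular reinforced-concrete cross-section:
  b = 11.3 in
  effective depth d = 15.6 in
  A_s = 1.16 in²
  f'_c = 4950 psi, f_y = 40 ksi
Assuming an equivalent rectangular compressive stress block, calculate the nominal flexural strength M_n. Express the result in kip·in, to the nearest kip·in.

T = A_s f_y = 1.16 × 40 = 46.4 kips.
a = T/(0.85 f'_c b) = 46.4/(0.85 × 4.95 × 11.3) = 0.976 in.
M_n = T(d − a/2) = 46.4 × (15.6 − 0.488) = 701.2 kip·in.

M_n ≈ 701 kip·in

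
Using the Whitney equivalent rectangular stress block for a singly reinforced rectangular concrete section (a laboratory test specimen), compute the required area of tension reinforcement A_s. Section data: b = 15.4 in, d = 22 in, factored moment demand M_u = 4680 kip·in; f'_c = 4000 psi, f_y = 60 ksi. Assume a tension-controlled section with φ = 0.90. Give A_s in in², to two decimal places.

M_n = M_u/φ = 4680/0.90 = 5200 kip·in.
From M_n = 0.85 f'_c a b (d − a/2):
a = d − √(d² − 2M_n/(0.85 f'_c b)) = 22 − √(22² − 2 × 5200/(0.85 × 4 × 15.4)) = 5.107 in.
A_s = 0.85 f'_c a b / f_y = 0.85 × 4 × 5.107 × 15.4 / 60 = 4.457 in².

A_s ≈ 4.46 in²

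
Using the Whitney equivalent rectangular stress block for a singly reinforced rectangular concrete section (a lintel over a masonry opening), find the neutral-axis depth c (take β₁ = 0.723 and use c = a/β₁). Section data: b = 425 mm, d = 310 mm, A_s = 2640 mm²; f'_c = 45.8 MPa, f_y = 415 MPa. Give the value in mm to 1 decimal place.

T = A_s f_y = 2640 × 415 = 1095600 N = 1095.6 kN.
Setting C = 0.85 f'_c a b equal to T: a = 1095600/(0.85 × 45.8 × 425) = 66.218 mm.
With β₁ = 0.723, c = a/β₁ = 66.218/0.723 = 91.6 mm.

c ≈ 91.6 mm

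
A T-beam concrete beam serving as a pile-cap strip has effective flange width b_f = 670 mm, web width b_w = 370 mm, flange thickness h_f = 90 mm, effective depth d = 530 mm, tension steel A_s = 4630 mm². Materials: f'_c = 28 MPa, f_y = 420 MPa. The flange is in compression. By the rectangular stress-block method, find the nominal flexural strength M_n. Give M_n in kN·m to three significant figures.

Tension: T = A_s f_y = 4630 × 420 = 1944600 N.
Try a within the flange: a = T/(0.85 f'_c b_f) = 1944600/(0.85 × 28 × 670) = 121.95 mm.
a = 121.95 > h_f = 90 mm: the block extends into the web. Split into flange-overhang and web parts.
C_f = 0.85 f'_c (b_f − b_w) h_f = 0.85 × 28 × (670 − 370) × 90 = 642600 N.
Remaining web compression depth: a_w = (T − C_f)/(0.85 f'_c b_w) = (1944600 − 642600)/(0.85 × 28 × 370) = 147.85 mm.
M_n = C_f(d − h_f/2) + (T − C_f)(d − a_w/2) = 642600 × (530 − 45) + 1302000 × (530 − 73.925) = 311.66 + 593.81 = 905.47 × 10⁶ N·mm.
M_n = 905.47 kN·m.

M_n ≈ 905 kN·m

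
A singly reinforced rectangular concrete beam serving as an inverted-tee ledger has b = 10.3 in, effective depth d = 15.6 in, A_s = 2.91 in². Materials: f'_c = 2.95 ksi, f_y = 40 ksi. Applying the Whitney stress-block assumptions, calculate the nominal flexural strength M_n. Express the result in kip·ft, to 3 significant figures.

T = A_s f_y = 2.91 × 40 = 116.4 kips.
a = T/(0.85 f'_c b) = 116.4/(0.85 × 2.95 × 10.3) = 4.507 in.
M_n = T(d − a/2) = 116.4 × (15.6 − 2.2535) = 1553.5 kip·in = 1553.5/12 = 129.46 kip·ft.

M_n ≈ 129 kip·ft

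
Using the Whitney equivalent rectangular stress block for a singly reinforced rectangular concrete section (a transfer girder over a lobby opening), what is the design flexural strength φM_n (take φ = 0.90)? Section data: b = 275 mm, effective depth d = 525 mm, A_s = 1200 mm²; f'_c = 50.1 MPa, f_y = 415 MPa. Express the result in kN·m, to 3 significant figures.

T = A_s f_y = 1200 × 415 = 498000 N = 498 kN.
From C = T: a = T/(0.85 f'_c b) = 498000/(0.85 × 50.1 × 275) = 42.52 mm.
M_n = T(d − a/2) = 498 kN × (525 − 21.26) mm = 250.86 kN·m.
φM_n = 0.90 × 250.86 = 225.77 kN·m.

φM_n ≈ 226 kN·m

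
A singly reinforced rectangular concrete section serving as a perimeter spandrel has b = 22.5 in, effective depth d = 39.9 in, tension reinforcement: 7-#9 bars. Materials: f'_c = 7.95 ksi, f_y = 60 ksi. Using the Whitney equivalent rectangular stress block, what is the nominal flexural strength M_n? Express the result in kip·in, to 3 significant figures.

M_n ≈ 16200 kip·in

A_s = 7 × 1 = 7 in².
T = A_s f_y = 7 × 60 = 420 kips.
a = T/(0.85 f'_c b) = 420/(0.85 × 7.95 × 22.5) = 2.762 in.
M_n = T(d − a/2) = 420 × (39.9 − 1.381) = 16178.0 kip·in.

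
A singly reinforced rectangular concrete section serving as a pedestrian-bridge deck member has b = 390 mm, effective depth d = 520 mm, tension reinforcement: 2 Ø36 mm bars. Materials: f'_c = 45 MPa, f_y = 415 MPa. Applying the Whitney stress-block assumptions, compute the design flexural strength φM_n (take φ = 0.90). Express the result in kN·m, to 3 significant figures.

A_s = 2 × 1018 = 2036 mm².
T = A_s f_y = 2036 × 415 = 844940 N = 844.94 kN.
From C = T: a = T/(0.85 f'_c b) = 844940/(0.85 × 45 × 390) = 56.64 mm.
M_n = T(d − a/2) = 844.94 kN × (520 − 28.32) mm = 415.44 kN·m.
φM_n = 0.90 × 415.44 = 373.90 kN·m.

φM_n ≈ 374 kN·m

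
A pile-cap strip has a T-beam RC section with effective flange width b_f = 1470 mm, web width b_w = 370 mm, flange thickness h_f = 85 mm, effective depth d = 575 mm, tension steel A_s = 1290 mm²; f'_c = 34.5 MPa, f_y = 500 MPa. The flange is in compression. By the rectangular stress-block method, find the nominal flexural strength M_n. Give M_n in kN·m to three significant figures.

M_n ≈ 366 kN·m

Tension: T = A_s f_y = 1290 × 500 = 645000 N.
Try a within the flange: a = T/(0.85 f'_c b_f) = 645000/(0.85 × 34.5 × 1470) = 14.96 mm.
Since a = 14.96 ≤ h_f = 85 mm, the stress block lies entirely in the flange; analyse as a rectangular beam of width b_f.
M_n = T(d − a/2) = 645000 × (575 − 7.48) = 366.05 × 10⁶ N·mm.
M_n = 366.05 kN·m.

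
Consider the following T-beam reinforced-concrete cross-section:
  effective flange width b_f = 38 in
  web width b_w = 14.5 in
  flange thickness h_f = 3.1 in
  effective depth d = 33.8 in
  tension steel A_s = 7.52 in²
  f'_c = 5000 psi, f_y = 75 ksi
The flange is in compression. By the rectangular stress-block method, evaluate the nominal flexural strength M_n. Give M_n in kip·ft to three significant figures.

M_n ≈ 1500 kip·ft

Tension: T = A_s f_y = 7.52 × 75 = 564 kips.
Try a within the flange: a = T/(0.85 f'_c b_f) = 564/(0.85 × 5 × 38) = 3.492 in.
a = 3.492 > h_f = 3.1 in: the block extends into the web. Split into flange-overhang and web parts.
C_f = 0.85 f'_c (b_f − b_w) h_f = 0.85 × 5 × (38 − 14.5) × 3.1 = 309.6 kips.
Remaining web compression depth: a_w = (T − C_f)/(0.85 f'_c b_w) = (564 − 309.6)/(0.85 × 5 × 14.5) = 4.128 in.
M_n = C_f(d − h_f/2) + (T − C_f)(d − a_w/2) = 309.6 × (33.8 − 1.55) + 254.4 × (33.8 − 2.064) = 9984.6 + 8073.6 = 18058.2 kip·in.
M_n = 18058.2/12 = 1504.85 kip·ft.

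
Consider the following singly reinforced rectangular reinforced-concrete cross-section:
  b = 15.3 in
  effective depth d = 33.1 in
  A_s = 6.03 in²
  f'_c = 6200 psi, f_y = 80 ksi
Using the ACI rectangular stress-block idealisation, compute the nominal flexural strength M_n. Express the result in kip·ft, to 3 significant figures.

M_n ≈ 1210 kip·ft

T = A_s f_y = 6.03 × 80 = 482.4 kips.
a = T/(0.85 f'_c b) = 482.4/(0.85 × 6.2 × 15.3) = 5.983 in.
M_n = T(d − a/2) = 482.4 × (33.1 − 2.9915) = 14524.3 kip·in = 14524.3/12 = 1210.36 kip·ft.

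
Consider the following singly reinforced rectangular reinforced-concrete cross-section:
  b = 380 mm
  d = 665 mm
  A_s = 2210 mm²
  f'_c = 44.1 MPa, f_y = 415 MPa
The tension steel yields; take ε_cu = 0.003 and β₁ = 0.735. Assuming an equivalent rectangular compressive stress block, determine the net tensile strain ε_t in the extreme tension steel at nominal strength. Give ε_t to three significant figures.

a = A_s f_y/(0.85 f'_c b) = 64.39 mm.
β₁ = 0.735, so c = a/β₁ = 64.39/0.735 = 87.61 mm.
From the linear strain diagram with ε_cu = 0.003: ε_t = 0.003 (d − c)/c = 0.003 × (665 − 87.61)/87.61 = 0.0198.
Since ε_t ≥ 0.005, the section is tension-controlled.

ε_t ≈ 0.0198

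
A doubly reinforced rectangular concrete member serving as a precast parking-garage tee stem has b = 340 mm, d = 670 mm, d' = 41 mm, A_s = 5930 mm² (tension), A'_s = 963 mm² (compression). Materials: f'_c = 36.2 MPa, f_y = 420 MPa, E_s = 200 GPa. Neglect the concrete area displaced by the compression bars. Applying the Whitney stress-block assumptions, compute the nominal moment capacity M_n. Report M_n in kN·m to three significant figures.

M_n ≈ 1440 kN·m

Assume both tension and compression steel yield.
Net tension couple steel: A_s − A'_s = 4967 mm².
a = (A_s − A'_s) f_y / (0.85 f'_c b) = 2086140/(0.85 × 36.2 × 340) = 199.41 mm.
c = a/β₁ = 199.41/0.791 = 252.10 mm; ε'_s = 0.003(c − d')/c = 0.0025 ≥ f_y/E_s = 0.0021, so compression steel does yield.
M_n = (A_s − A'_s) f_y (d − a/2) + A'_s f_y (d − d') = [2086140 × (670 − 99.705) + 404460 × (670 − 41)] × 10⁻⁶ = 1189.72 + 254.41 = 1444.13 kN·m.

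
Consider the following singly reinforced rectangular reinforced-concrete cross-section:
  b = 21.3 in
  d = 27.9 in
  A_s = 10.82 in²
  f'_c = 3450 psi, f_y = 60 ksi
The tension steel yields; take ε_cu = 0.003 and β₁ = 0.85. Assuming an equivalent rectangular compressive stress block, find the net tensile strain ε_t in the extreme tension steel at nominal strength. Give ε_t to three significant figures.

ε_t ≈ 0.00385

a = A_s f_y/(0.85 f'_c b) = 10.393 in.
β₁ = 0.85, so c = a/β₁ = 10.393/0.85 = 12.227 in.
From the linear strain diagram with ε_cu = 0.003: ε_t = 0.003 (d − c)/c = 0.003 × (27.9 − 12.227)/12.227 = 0.00385.
ε_t < 0.004 — the section is over-reinforced for flexure under ACI limits.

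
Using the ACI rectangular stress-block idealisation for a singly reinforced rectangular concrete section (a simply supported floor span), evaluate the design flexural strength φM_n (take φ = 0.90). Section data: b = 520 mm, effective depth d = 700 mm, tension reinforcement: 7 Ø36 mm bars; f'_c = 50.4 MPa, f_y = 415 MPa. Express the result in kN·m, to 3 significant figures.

A_s = 7 × 1018 = 7126 mm².
T = A_s f_y = 7126 × 415 = 2957290 N = 2957.29 kN.
From C = T: a = T/(0.85 f'_c b) = 2957290/(0.85 × 50.4 × 520) = 132.75 mm.
M_n = T(d − a/2) = 2957.29 kN × (700 − 66.375) mm = 1873.81 kN·m.
φM_n = 0.90 × 1873.81 = 1686.43 kN·m.

φM_n ≈ 1690 kN·m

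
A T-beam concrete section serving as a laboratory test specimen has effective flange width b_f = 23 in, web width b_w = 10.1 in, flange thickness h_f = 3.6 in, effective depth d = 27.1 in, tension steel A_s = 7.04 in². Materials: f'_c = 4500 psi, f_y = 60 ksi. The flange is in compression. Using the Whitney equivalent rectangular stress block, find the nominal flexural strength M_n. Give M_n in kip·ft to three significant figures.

M_n ≈ 863 kip·ft

Tension: T = A_s f_y = 7.04 × 60 = 422.4 kips.
Try a within the flange: a = T/(0.85 f'_c b_f) = 422.4/(0.85 × 4.5 × 23) = 4.801 in.
a = 4.801 > h_f = 3.6 in: the block extends into the web. Split into flange-overhang and web parts.
C_f = 0.85 f'_c (b_f − b_w) h_f = 0.85 × 4.5 × (23 − 10.1) × 3.6 = 177.6 kips.
Remaining web compression depth: a_w = (T − C_f)/(0.85 f'_c b_w) = (422.4 − 177.6)/(0.85 × 4.5 × 10.1) = 6.337 in.
M_n = C_f(d − h_f/2) + (T − C_f)(d − a_w/2) = 177.6 × (27.1 − 1.8) + 244.8 × (27.1 − 3.1685) = 4493.3 + 5858.4 = 10351.7 kip·in.
M_n = 10351.7/12 = 862.64 kip·ft.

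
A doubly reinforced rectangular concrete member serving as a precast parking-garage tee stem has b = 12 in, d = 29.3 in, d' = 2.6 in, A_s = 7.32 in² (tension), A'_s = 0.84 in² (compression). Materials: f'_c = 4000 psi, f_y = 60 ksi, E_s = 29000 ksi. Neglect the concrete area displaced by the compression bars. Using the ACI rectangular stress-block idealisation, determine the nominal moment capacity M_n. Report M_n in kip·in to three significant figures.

Assume both steels yield.
a = (A_s − A'_s) f_y/(0.85 f'_c b) = (7.32 − 0.84) × 60/(0.85 × 4 × 12) = 9.529 in.
c = a/β₁ = 9.529/0.85 = 11.211 in; ε'_s = 0.003(c − d')/c = 0.0023 ≥ ε_y = 0.0021, so the compression steel yields.
M_n = (A_s − A'_s) f_y (d − a/2) + A'_s f_y (d − d') = 388.8 × (29.3 − 4.7645) + 50.4 × (29.3 − 2.6) = 9539.4 + 1345.7 = 10885.1 kip·in.

M_n ≈ 10900 kip·in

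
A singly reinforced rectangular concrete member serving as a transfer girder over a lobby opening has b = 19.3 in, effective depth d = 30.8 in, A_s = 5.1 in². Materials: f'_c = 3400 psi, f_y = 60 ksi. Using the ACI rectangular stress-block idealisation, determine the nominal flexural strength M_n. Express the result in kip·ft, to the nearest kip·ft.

M_n ≈ 715 kip·ft

T = A_s f_y = 5.1 × 60 = 306 kips.
a = T/(0.85 f'_c b) = 306/(0.85 × 3.4 × 19.3) = 5.486 in.
M_n = T(d − a/2) = 306 × (30.8 − 2.743) = 8585.4 kip·in = 8585.4/12 = 715.45 kip·ft.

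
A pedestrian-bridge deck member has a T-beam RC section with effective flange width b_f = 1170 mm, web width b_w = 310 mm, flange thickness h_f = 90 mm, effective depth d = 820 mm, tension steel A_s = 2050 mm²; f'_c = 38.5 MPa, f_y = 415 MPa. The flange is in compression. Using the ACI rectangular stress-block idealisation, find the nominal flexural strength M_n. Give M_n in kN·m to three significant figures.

Tension: T = A_s f_y = 2050 × 415 = 850750 N.
Try a within the flange: a = T/(0.85 f'_c b_f) = 850750/(0.85 × 38.5 × 1170) = 22.22 mm.
Since a = 22.22 ≤ h_f = 90 mm, the stress block lies entirely in the flange; analyse as a rectangular beam of width b_f.
M_n = T(d − a/2) = 850750 × (820 − 11.11) = 688.16 × 10⁶ N·mm.
M_n = 688.16 kN·m.

M_n ≈ 688 kN·m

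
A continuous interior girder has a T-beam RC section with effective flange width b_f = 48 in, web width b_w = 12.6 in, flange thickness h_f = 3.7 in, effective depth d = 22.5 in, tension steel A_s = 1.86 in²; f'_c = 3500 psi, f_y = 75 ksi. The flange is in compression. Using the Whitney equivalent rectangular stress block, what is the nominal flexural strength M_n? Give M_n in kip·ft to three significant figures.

Tension: T = A_s f_y = 1.86 × 75 = 139.5 kips.
Try a within the flange: a = T/(0.85 f'_c b_f) = 139.5/(0.85 × 3.5 × 48) = 0.977 in.
Since a = 0.977 ≤ h_f = 3.7 in, the stress block lies entirely in the flange; analyse as a rectangular beam of width b_f.
M_n = T(d − a/2) = 139.5 × (22.5 − 0.4885) = 3070.6 kip·in.
M_n = 3070.6/12 = 255.88 kip·ft.

M_n ≈ 256 kip·ft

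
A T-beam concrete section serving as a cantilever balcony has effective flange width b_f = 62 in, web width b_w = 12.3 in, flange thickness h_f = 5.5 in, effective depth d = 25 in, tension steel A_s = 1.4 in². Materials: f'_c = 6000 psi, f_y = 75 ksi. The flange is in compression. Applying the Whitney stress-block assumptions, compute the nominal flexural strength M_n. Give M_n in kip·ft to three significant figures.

Tension: T = A_s f_y = 1.4 × 75 = 105 kips.
Try a within the flange: a = T/(0.85 f'_c b_f) = 105/(0.85 × 6 × 62) = 0.332 in.
Since a = 0.332 ≤ h_f = 5.5 in, the stress block lies entirely in the flange; analyse as a rectangular beam of width b_f.
M_n = T(d − a/2) = 105 × (25 − 0.166) = 2607.6 kip·in.
M_n = 2607.6/12 = 217.30 kip·ft.

M_n ≈ 217 kip·ft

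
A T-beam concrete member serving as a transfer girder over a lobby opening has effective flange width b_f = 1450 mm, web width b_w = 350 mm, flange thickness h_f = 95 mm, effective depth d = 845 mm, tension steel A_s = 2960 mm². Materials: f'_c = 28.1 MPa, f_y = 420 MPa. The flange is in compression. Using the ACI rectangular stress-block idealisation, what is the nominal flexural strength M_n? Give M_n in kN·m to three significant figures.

M_n ≈ 1030 kN·m

Tension: T = A_s f_y = 2960 × 420 = 1243200 N.
Try a within the flange: a = T/(0.85 f'_c b_f) = 1243200/(0.85 × 28.1 × 1450) = 35.90 mm.
Since a = 35.90 ≤ h_f = 95 mm, the stress block lies entirely in the flange; analyse as a rectangular beam of width b_f.
M_n = T(d − a/2) = 1243200 × (845 − 17.95) = 1028.19 × 10⁶ N·mm.
M_n = 1028.19 kN·m.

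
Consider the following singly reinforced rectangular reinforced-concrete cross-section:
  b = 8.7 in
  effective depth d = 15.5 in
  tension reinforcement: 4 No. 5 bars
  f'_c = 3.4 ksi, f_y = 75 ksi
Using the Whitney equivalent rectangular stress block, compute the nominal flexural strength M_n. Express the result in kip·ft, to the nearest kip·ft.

M_n ≈ 106 kip·ft

A_s = 4 × 0.31 = 1.24 in².
T = A_s f_y = 1.24 × 75 = 93 kips.
a = T/(0.85 f'_c b) = 93/(0.85 × 3.4 × 8.7) = 3.699 in.
M_n = T(d − a/2) = 93 × (15.5 − 1.8495) = 1269.5 kip·in = 1269.5/12 = 105.79 kip·ft.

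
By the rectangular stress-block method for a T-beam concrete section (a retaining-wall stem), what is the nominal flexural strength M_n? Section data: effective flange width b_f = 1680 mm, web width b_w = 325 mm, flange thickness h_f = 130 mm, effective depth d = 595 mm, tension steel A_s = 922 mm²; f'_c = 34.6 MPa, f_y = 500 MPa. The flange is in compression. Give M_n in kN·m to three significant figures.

M_n ≈ 272 kN·m

Tension: T = A_s f_y = 922 × 500 = 461000 N.
Try a within the flange: a = T/(0.85 f'_c b_f) = 461000/(0.85 × 34.6 × 1680) = 9.33 mm.
Since a = 9.33 ≤ h_f = 130 mm, the stress block lies entirely in the flange; analyse as a rectangular beam of width b_f.
M_n = T(d − a/2) = 461000 × (595 − 4.665) = 272.14 × 10⁶ N·mm.
M_n = 272.14 kN·m.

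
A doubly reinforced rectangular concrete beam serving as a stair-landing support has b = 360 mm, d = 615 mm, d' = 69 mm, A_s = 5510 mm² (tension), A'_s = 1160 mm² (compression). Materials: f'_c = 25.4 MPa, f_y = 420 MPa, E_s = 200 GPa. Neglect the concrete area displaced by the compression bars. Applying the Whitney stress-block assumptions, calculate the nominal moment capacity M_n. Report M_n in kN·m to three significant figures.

M_n ≈ 1170 kN·m

Assume both tension and compression steel yield.
Net tension couple steel: A_s − A'_s = 4350 mm².
a = (A_s − A'_s) f_y / (0.85 f'_c b) = 1827000/(0.85 × 25.4 × 360) = 235.06 mm.
c = a/β₁ = 235.06/0.85 = 276.54 mm; ε'_s = 0.003(c − d')/c = 0.0023 ≥ f_y/E_s = 0.0021, so compression steel does yield.
M_n = (A_s − A'_s) f_y (d − a/2) + A'_s f_y (d − d') = [1827000 × (615 − 117.53) + 487200 × (615 − 69)] × 10⁻⁶ = 908.88 + 266.01 = 1174.89 kN·m.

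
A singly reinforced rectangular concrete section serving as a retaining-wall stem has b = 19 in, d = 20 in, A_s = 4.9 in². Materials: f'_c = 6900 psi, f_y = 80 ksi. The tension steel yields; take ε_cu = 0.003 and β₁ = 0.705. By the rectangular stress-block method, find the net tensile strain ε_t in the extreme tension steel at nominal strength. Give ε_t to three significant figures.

a = A_s f_y/(0.85 f'_c b) = 3.518 in.
β₁ = 0.705, so c = a/β₁ = 3.518/0.705 = 4.990 in.
From the linear strain diagram with ε_cu = 0.003: ε_t = 0.003 (d − c)/c = 0.003 × (20 − 4.990)/4.990 = 0.00902.
Since ε_t ≥ 0.005, the section is tension-controlled.

ε_t ≈ 0.00902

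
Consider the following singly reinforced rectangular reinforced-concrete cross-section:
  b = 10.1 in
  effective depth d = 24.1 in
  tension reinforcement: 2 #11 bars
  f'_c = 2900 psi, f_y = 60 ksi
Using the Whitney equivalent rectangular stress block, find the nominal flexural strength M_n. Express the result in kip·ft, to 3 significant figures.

A_s = 2 × 1.56 = 3.12 in².
T = A_s f_y = 3.12 × 60 = 187.2 kips.
a = T/(0.85 f'_c b) = 187.2/(0.85 × 2.9 × 10.1) = 7.519 in.
M_n = T(d − a/2) = 187.2 × (24.1 − 3.7595) = 3807.7 kip·in = 3807.7/12 = 317.31 kip·ft.

M_n ≈ 317 kip·ft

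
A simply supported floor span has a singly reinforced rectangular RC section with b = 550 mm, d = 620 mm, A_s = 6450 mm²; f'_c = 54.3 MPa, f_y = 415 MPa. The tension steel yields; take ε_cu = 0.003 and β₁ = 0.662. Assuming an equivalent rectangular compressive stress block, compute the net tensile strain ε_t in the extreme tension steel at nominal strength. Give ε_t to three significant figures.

a = A_s f_y/(0.85 f'_c b) = 105.45 mm.
β₁ = 0.662, so c = a/β₁ = 105.45/0.662 = 159.29 mm.
From the linear strain diagram with ε_cu = 0.003: ε_t = 0.003 (d − c)/c = 0.003 × (620 − 159.29)/159.29 = 0.00868.
Since ε_t ≥ 0.005, the section is tension-controlled.

ε_t ≈ 0.00868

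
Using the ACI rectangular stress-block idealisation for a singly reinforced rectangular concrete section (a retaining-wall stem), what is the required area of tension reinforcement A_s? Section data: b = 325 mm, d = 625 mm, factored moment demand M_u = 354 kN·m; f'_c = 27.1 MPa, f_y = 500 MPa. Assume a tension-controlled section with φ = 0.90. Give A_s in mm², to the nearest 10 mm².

A_s ≈ 1360 mm²

M_n = M_u/φ = 354/0.90 = 393.333 kN·m.
With M_n = 0.85 f'_c a b (d − a/2), solve the quadratic for a:
a = d − √(d² − 2M_n/(0.85 f'_c b)) = 625 − √(625² − 2 × 393.333×10⁶/(0.85 × 27.1 × 325)) = 90.64 mm.
A_s = 0.85 f'_c a b / f_y = 0.85 × 27.1 × 90.64 × 325 / 500 = 1357.1 mm².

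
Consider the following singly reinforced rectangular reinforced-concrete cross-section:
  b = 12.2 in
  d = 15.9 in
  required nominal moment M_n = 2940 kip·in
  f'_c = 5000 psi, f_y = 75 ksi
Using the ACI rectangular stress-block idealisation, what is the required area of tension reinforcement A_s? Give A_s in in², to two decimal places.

A_s ≈ 2.83 in²

From M_n = 0.85 f'_c a b (d − a/2):
a = d − √(d² − 2M_n/(0.85 f'_c b)) = 15.9 − √(15.9² − 2 × 2940/(0.85 × 5 × 12.2)) = 4.093 in.
A_s = 0.85 f'_c a b / f_y = 0.85 × 5 × 4.093 × 12.2 / 75 = 2.830 in².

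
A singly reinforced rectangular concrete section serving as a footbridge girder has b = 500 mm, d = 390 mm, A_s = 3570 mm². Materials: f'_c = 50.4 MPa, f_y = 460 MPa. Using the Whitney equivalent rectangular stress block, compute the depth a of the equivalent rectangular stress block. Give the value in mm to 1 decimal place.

T = A_s f_y = 3570 × 460 = 1642200 N = 1642.2 kN.
Setting C = 0.85 f'_c a b equal to T: a = 1642200/(0.85 × 50.4 × 500) = 76.7 mm.

a ≈ 76.7 mm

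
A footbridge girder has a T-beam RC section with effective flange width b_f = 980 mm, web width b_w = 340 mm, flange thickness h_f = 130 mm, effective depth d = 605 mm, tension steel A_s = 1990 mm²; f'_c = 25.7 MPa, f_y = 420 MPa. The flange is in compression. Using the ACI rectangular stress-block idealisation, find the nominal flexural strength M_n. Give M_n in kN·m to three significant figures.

Tension: T = A_s f_y = 1990 × 420 = 835800 N.
Try a within the flange: a = T/(0.85 f'_c b_f) = 835800/(0.85 × 25.7 × 980) = 39.04 mm.
Since a = 39.04 ≤ h_f = 130 mm, the stress block lies entirely in the flange; analyse as a rectangular beam of width b_f.
M_n = T(d − a/2) = 835800 × (605 − 19.52) = 489.34 × 10⁶ N·mm.
M_n = 489.34 kN·m.

M_n ≈ 489 kN·m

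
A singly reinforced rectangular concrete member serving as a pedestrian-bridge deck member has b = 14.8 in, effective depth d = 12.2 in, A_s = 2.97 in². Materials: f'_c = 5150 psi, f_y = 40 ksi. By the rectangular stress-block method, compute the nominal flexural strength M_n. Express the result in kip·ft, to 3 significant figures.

M_n ≈ 112 kip·ft

T = A_s f_y = 2.97 × 40 = 118.8 kips.
a = T/(0.85 f'_c b) = 118.8/(0.85 × 5.15 × 14.8) = 1.834 in.
M_n = T(d − a/2) = 118.8 × (12.2 − 0.917) = 1340.4 kip·in = 1340.4/12 = 111.70 kip·ft.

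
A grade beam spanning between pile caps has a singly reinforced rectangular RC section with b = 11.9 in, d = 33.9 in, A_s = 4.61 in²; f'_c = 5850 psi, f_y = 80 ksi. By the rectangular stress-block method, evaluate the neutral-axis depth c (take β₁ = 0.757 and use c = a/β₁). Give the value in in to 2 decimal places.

T = A_s f_y = 4.61 × 80 = 368.8 kips.
a = T/(0.85 f'_c b) = 368.8/(0.85 × 5.85 × 11.9) = 6.2326 in.
With β₁ = 0.757, c = a/β₁ = 6.2326/0.757 = 8.23 in.

c ≈ 8.23 in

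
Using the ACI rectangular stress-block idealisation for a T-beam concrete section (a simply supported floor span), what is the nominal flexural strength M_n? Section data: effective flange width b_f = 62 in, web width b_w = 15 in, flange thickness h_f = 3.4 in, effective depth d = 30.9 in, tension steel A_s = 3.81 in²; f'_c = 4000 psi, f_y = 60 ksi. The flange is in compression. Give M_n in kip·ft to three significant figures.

Tension: T = A_s f_y = 3.81 × 60 = 228.6 kips.
Try a within the flange: a = T/(0.85 f'_c b_f) = 228.6/(0.85 × 4 × 62) = 1.084 in.
Since a = 1.084 ≤ h_f = 3.4 in, the stress block lies entirely in the flange; analyse as a rectangular beam of width b_f.
M_n = T(d − a/2) = 228.6 × (30.9 − 0.542) = 6939.8 kip·in.
M_n = 6939.8/12 = 578.32 kip·ft.

M_n ≈ 578 kip·ft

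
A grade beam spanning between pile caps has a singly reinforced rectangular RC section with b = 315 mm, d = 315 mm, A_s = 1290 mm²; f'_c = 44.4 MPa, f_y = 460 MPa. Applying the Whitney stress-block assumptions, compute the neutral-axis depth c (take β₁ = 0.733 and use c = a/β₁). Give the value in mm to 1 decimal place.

T = A_s f_y = 1290 × 460 = 593400 N = 593.4 kN.
Setting C = 0.85 f'_c a b equal to T: a = 593400/(0.85 × 44.4 × 315) = 49.915 mm.
With β₁ = 0.733, c = a/β₁ = 49.915/0.733 = 68.1 mm.

c ≈ 68.1 mm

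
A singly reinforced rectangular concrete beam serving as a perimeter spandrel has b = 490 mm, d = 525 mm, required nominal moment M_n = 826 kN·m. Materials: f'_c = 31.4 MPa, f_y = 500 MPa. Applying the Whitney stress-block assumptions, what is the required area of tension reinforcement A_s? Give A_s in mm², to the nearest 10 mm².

A_s ≈ 3630 mm²

With M_n = 0.85 f'_c a b (d − a/2), solve the quadratic for a:
a = d − √(d² − 2M_n/(0.85 f'_c b)) = 525 − √(525² − 2 × 826×10⁶/(0.85 × 31.4 × 490)) = 138.60 mm.
A_s = 0.85 f'_c a b / f_y = 0.85 × 31.4 × 138.60 × 490 / 500 = 3625.2 mm².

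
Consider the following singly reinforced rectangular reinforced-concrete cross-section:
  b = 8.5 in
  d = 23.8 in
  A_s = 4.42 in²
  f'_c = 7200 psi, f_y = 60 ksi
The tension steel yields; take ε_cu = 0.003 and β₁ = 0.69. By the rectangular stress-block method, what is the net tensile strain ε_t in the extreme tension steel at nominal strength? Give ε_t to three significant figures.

a = A_s f_y/(0.85 f'_c b) = 5.098 in.
β₁ = 0.69, so c = a/β₁ = 5.098/0.69 = 7.388 in.
From the linear strain diagram with ε_cu = 0.003: ε_t = 0.003 (d − c)/c = 0.003 × (23.8 − 7.388)/7.388 = 0.00666.
Since ε_t ≥ 0.005, the section is tension-controlled.

ε_t ≈ 0.00666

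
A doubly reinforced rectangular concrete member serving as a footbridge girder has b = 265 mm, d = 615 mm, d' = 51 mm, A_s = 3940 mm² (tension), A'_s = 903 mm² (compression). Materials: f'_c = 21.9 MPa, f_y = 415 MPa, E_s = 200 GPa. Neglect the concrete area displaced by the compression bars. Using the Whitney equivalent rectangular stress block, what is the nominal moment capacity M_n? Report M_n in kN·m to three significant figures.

M_n ≈ 825 kN·m

Assume both tension and compression steel yield.
Net tension couple steel: A_s − A'_s = 3037 mm².
a = (A_s − A'_s) f_y / (0.85 f'_c b) = 1260355/(0.85 × 21.9 × 265) = 255.50 mm.
c = a/β₁ = 255.50/0.85 = 300.59 mm; ε'_s = 0.003(c − d')/c = 0.0025 ≥ f_y/E_s = 0.0021, so compression steel does yield.
M_n = (A_s − A'_s) f_y (d − a/2) + A'_s f_y (d − d') = [1260355 × (615 − 127.75) + 374745 × (615 − 51)] × 10⁻⁶ = 614.11 + 211.36 = 825.47 kN·m.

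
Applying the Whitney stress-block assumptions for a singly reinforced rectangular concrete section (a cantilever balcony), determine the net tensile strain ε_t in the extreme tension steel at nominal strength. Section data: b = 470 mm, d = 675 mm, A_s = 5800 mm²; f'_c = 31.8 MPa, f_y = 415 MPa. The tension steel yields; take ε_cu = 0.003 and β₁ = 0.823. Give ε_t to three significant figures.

ε_t ≈ 0.00580

a = A_s f_y/(0.85 f'_c b) = 189.47 mm.
β₁ = 0.823, so c = a/β₁ = 189.47/0.823 = 230.22 mm.
From the linear strain diagram with ε_cu = 0.003: ε_t = 0.003 (d − c)/c = 0.003 × (675 − 230.22)/230.22 = 0.00580.
Since ε_t ≥ 0.005, the section is tension-controlled.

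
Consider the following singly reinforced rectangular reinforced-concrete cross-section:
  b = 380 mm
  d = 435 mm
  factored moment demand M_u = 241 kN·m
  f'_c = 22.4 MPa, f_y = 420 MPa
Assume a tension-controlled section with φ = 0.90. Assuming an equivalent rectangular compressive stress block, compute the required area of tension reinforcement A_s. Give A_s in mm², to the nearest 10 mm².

M_n = M_u/φ = 241/0.90 = 267.778 kN·m.
With M_n = 0.85 f'_c a b (d − a/2), solve the quadratic for a:
a = d − √(d² − 2M_n/(0.85 f'_c b)) = 435 − √(435² − 2 × 267.778×10⁶/(0.85 × 22.4 × 380)) = 95.58 mm.
A_s = 0.85 f'_c a b / f_y = 0.85 × 22.4 × 95.58 × 380 / 420 = 1646.5 mm².

A_s ≈ 1650 mm²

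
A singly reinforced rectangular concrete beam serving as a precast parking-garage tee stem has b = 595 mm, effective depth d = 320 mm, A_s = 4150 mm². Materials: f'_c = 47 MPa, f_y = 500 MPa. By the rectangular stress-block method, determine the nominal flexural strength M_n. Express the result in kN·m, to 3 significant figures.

M_n ≈ 573 kN·m

T = A_s f_y = 4150 × 500 = 2075000 N = 2075 kN.
From C = T: a = T/(0.85 f'_c b) = 2075000/(0.85 × 47 × 595) = 87.29 mm.
M_n = T(d − a/2) = 2075 kN × (320 − 43.645) mm = 573.44 kN·m.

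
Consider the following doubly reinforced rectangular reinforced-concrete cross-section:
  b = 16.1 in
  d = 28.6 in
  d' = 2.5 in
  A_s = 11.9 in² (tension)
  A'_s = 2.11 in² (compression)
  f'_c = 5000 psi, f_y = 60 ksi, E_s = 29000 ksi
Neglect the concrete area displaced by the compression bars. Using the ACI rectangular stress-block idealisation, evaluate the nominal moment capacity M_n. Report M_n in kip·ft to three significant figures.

M_n ≈ 1470 kip·ft

Assume both steels yield.
a = (A_s − A'_s) f_y/(0.85 f'_c b) = (11.9 − 2.11) × 60/(0.85 × 5 × 16.1) = 8.585 in.
c = a/β₁ = 8.585/0.8 = 10.731 in; ε'_s = 0.003(c − d')/c = 0.0023 ≥ ε_y = 0.0021, so the compression steel yields.
M_n = (A_s − A'_s) f_y (d − a/2) + A'_s f_y (d − d') = 587.4 × (28.6 − 4.2925) + 126.6 × (28.6 − 2.5) = 14278.2 + 3304.3 = 17582.5 kip·in = 17582.5/12 = 1465.21 kip·ft.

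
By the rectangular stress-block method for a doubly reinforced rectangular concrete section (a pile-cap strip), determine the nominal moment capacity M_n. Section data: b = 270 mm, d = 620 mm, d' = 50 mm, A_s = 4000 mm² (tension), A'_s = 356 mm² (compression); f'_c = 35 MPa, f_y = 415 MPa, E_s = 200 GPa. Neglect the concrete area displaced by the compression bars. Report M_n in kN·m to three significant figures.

M_n ≈ 879 kN·m

Assume both tension and compression steel yield.
Net tension couple steel: A_s − A'_s = 3644 mm².
a = (A_s − A'_s) f_y / (0.85 f'_c b) = 1512260/(0.85 × 35 × 270) = 188.27 mm.
c = a/β₁ = 188.27/0.8 = 235.34 mm; ε'_s = 0.003(c − d')/c = 0.0024 ≥ f_y/E_s = 0.0021, so compression steel does yield.
M_n = (A_s − A'_s) f_y (d − a/2) + A'_s f_y (d − d') = [1512260 × (620 − 94.135) + 147740 × (620 − 50)] × 10⁻⁶ = 795.24 + 84.21 = 879.45 kN·m.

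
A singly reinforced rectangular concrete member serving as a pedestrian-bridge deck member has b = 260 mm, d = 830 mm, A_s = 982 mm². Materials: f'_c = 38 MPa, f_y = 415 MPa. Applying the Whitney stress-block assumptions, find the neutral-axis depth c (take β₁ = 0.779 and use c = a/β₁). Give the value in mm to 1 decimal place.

T = A_s f_y = 982 × 415 = 407530 N = 407.53 kN.
Setting C = 0.85 f'_c a b equal to T: a = 407530/(0.85 × 38 × 260) = 48.527 mm.
With β₁ = 0.779, c = a/β₁ = 48.527/0.779 = 62.3 mm.

c ≈ 62.3 mm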